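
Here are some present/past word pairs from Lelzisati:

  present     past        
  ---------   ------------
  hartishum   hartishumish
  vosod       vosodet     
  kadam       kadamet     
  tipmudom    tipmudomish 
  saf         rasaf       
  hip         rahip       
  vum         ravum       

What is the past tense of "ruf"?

raruf

"ruf" has 1 vowel. The stems with 1 vowel (saf → rasaf, hip → rahip, vum → ravum) add the prefix ra-.
The other patterns: stems with 2 vowels add -et; stems with 3 vowels add -ish.
So ruf → raruf.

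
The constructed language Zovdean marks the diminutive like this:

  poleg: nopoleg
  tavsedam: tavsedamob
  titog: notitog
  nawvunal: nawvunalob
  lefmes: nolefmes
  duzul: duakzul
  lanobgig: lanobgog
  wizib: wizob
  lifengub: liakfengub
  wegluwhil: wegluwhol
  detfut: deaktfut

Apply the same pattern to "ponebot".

noponebot

duzul and nawvunal both end in -l yet inflect differently (duakzul, nawvunalob), so the final letter is not what conditions the rule; the last vowel is.
"ponebot" has last vowel 'o'. The one such stem in the data (titog → notitog) adds the prefix no-, so the same rule applies.
So ponebot → noponebot.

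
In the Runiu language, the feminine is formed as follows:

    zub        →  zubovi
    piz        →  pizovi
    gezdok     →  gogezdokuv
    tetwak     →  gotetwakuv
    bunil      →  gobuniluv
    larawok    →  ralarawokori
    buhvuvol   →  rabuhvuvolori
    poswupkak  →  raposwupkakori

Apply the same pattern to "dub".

dubovi

"dub" has 1 vowel. The stems with 1 vowel (zub → zubovi, piz → pizovi) add -ovi.
So dub → dubovi.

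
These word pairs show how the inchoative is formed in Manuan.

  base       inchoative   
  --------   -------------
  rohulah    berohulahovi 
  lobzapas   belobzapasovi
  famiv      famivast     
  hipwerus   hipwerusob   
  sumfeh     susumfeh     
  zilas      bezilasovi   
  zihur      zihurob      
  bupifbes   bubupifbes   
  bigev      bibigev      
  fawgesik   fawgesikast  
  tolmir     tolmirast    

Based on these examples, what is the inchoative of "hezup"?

hezupob

"hezup" has last vowel 'u'. The stems whose last vowel is 'u' (hipwerus → hipwerusob, zihur → zihurob) add -ob.
So hezup → hezupob.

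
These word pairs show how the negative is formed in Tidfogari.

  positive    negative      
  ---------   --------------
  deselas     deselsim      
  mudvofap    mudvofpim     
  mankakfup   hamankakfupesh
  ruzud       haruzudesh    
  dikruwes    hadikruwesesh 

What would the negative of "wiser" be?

hawiseresh

mudvofap and mankakfup both end in -p yet inflect differently (mudvofpim, hamankakfupesh), so the final letter is not what conditions the rule; the last vowel is.
"wiser" has last vowel 'e'. The one such stem in the data (dikruwes → hadikruwesesh) adds ha- … -esh around the stem, so the same rule applies.
The other pattern: stems whose last vowel is 'a' delete the last vowel and add -im.
So wiser → hawiseresh.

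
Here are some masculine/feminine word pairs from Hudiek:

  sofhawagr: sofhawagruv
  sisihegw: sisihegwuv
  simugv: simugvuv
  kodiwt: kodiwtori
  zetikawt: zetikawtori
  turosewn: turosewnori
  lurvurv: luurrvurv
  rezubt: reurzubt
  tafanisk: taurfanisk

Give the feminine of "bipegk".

"bipegk" has second-to-last letter 'g'. The stems whose second-to-last letter is 'g' (sofhawagr → sofhawagruv, sisihegw → sisihegwuv, simugv → simugvuv) add -uv.
So bipegk → bipegkuv.

bipegkuv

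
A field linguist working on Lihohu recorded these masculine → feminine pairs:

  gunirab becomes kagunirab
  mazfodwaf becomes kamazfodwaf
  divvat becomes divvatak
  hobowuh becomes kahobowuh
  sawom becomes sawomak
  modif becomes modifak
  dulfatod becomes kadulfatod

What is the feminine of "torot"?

mazfodwaf and modif both end in -f yet inflect differently (kamazfodwaf, modifak), so the final letter is not what conditions the rule; the number of vowels is.
"torot" has 2 vowels. The stems with 2 vowels (divvat → divvatak, modif → modifak, sawom → sawomak) add -ak.
The other pattern: stems with 3 vowels add the prefix ka-.
So torot → torotak.

torotak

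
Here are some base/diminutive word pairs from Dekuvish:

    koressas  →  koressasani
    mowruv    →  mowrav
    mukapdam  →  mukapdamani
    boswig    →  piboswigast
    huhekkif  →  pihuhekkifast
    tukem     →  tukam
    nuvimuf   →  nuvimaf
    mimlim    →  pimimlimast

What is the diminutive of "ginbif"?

piginbifast

mimlim and mukapdam both end in -m yet inflect differently (pimimlimast, mukapdamani), so the final letter is not what conditions the rule; the last vowel is.
"ginbif" has last vowel 'i'. The stems whose last vowel is 'i' (mimlim → pimimlimast, huhekkif → pihuhekkifast, boswig → piboswigast) add pi- … -ast around the stem.
So ginbif → piginbifast.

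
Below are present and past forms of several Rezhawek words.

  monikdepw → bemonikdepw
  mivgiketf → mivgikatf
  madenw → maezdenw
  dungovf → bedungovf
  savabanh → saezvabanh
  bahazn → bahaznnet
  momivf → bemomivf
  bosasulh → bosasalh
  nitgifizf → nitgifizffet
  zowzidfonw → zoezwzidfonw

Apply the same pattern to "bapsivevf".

nitgifizf and mivgiketf both end in -f yet inflect differently (nitgifizffet, mivgikatf), so the final letter is not what conditions the rule; the second-to-last letter is.
"bapsivevf" has second-to-last letter 'v'. The stems whose second-to-last letter is 'v' (momivf → bemomivf, dungovf → bedungovf) add the prefix be-.
So bapsivevf → bebapsivevf.

bebapsivevf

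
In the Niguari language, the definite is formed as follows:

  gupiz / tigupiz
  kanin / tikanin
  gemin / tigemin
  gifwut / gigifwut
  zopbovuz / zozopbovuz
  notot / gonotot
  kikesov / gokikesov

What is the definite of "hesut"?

hehesut

gupiz and zopbovuz both end in -z yet inflect differently (tigupiz, zozopbovuz), so the final letter is not what conditions the rule; the last vowel is.
"hesut" has last vowel 'u'. The stems whose last vowel is 'u' (gifwut → gigifwut, zopbovuz → zozopbovuz) repeat the first consonant+vowel as a prefix.
So hesut → hehesut.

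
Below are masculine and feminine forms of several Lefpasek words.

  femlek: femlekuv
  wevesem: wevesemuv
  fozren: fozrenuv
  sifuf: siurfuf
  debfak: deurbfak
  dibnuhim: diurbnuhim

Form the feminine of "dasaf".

daursaf

"dasaf" has last vowel 'a'. The one such stem in the data (debfak → deurbfak) inserts -ur- after the first vowel (as do sifuf, dibnuhim), so the same rule applies.
The other pattern: stems whose last vowel is 'e' add -uv.
So dasaf → daursaf.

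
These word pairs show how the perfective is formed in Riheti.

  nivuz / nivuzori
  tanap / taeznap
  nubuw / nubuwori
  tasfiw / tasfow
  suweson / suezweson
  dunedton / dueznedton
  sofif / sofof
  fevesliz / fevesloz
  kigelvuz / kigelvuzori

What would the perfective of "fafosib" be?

fevesliz and kigelvuz both end in -z yet inflect differently (fevesloz, kigelvuzori), so the final letter is not what conditions the rule; the last vowel is.
"fafosib" has last vowel 'i'. The stems whose last vowel is 'i' (sofif → sofof, fevesliz → fevesloz, tasfiw → tasfow) change the last vowel to 'o'.
So fafosib → fafosob.

fafosob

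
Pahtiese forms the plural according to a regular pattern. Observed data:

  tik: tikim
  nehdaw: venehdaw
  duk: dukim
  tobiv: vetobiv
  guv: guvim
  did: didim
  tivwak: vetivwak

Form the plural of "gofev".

"gofev" has 2 vowels. The stems with 2 vowels (tivwak → vetivwak, tobiv → vetobiv, nehdaw → venehdaw) add the prefix ve-.
The other pattern: stems with 1 vowel add -im.
So gofev → vegofev.

vegofev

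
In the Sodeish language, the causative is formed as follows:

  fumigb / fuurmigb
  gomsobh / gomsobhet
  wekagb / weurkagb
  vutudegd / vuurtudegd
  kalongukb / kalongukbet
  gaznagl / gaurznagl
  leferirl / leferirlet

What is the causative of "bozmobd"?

bozmobdet

gaznagl and leferirl both end in -l yet inflect differently (gaurznagl, leferirlet), so the final letter is not what conditions the rule; the second-to-last letter is.
"bozmobd" has second-to-last letter 'b'. The one such stem in the data (gomsobh → gomsobhet) adds -et, so the same rule applies.
So bozmobd → bozmobdet.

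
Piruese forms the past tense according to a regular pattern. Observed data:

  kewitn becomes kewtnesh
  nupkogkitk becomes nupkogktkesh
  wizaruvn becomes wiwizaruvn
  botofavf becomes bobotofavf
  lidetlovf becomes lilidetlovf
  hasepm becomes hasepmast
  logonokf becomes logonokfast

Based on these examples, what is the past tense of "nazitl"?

kewitn and wizaruvn both end in -n yet inflect differently (kewtnesh, wiwizaruvn), so the final letter is not what conditions the rule; the second-to-last letter is.
"nazitl" has second-to-last letter 't'. The stems whose second-to-last letter is 't' (kewitn → kewtnesh, nupkogkitk → nupkogktkesh) delete the last vowel and add -esh.
The other patterns: stems whose second-to-last letter is 'v' repeat the first consonant+vowel as a prefix; stems whose second-to-last letter is 'k' or 'p' add -ast.
So nazitl → naztlesh.

naztlesh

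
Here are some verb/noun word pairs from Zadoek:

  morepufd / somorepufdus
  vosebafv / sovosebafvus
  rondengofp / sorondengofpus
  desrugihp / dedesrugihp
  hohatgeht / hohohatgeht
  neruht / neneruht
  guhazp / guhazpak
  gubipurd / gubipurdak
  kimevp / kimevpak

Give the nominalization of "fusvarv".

fusvarvak

rondengofp and desrugihp both end in -p yet inflect differently (sorondengofpus, dedesrugihp), so the final letter is not what conditions the rule; the second-to-last letter is.
"fusvarv" has second-to-last letter 'r'. The one such stem in the data (gubipurd → gubipurdak) adds -ak, so the same rule applies.
The other patterns: stems whose second-to-last letter is 'f' add so- … -us around the stem; stems whose second-to-last letter is 'h' repeat the first consonant+vowel as a prefix.
So fusvarv → fusvarvak.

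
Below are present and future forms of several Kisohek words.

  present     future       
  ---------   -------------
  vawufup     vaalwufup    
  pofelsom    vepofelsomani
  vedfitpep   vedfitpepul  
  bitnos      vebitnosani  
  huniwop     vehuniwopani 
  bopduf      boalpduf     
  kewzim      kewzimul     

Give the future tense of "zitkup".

zialtkup

huniwop and vawufup both end in -p yet inflect differently (vehuniwopani, vaalwufup), so the final letter is not what conditions the rule; the last vowel is.
"zitkup" has last vowel 'u'. The stems whose last vowel is 'u' (bopduf → boalpduf, vawufup → vaalwufup) insert -al- after the first vowel.
The other patterns: stems whose last vowel is 'o' add ve- … -ani around the stem; stems whose last vowel is 'e' or 'i' add -ul.
So zitkup → zialtkup.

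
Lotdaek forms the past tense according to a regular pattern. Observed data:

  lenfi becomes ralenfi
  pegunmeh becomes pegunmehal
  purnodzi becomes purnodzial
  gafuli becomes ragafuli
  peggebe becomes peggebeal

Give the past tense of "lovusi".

purnodzi and gafuli both end in -i yet inflect differently (purnodzial, ragafuli), so the final letter is not what conditions the rule; the first letter is.
"lovusi" begins with l-. The one such stem in the data (lenfi → ralenfi) adds the prefix ra-, so the same rule applies.
So lovusi → ralovusi.

ralovusi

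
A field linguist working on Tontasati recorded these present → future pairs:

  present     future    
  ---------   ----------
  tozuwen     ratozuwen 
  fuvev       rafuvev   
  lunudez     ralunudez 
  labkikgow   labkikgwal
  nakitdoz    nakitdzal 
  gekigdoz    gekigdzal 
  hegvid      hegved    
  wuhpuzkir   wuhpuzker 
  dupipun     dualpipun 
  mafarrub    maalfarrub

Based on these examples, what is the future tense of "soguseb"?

lunudez and nakitdoz both end in -z yet inflect differently (ralunudez, nakitdzal), so the final letter is not what conditions the rule; the last vowel is.
"soguseb" has last vowel 'e'. The stems whose last vowel is 'e' (tozuwen → ratozuwen, fuvev → rafuvev, lunudez → ralunudez) add the prefix ra-.
The other patterns: stems whose last vowel is 'o' delete the last vowel and add -al; stems whose last vowel is 'i' change the last vowel to 'e'; stems whose last vowel is 'u' insert -al- after the first vowel.
So soguseb → rasoguseb.

rasoguseb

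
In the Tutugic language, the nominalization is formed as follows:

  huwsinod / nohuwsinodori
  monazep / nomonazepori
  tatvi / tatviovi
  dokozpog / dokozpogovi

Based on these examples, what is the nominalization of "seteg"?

dokozpog and huwsinod both have last vowel 'o' yet inflect differently (dokozpogovi, nohuwsinodori), so the last vowel is not what conditions the rule; the final letter is.
"seteg" ends in -g. The one such stem in the data (dokozpog → dokozpogovi) adds -ovi, so the same rule applies.
The other pattern: stems ending in -d or -p add no- … -ori around the stem.
So seteg → setegovi.

setegovi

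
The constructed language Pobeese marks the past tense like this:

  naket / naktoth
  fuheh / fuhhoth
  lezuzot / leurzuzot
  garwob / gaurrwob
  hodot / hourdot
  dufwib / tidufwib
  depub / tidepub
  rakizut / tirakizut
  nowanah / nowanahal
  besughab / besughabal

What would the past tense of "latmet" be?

latmtoth

"latmet" has last vowel 'e'. The stems whose last vowel is 'e' (naket → naktoth, fuheh → fuhhoth) delete the last vowel and add -oth.
So latmet → latmtoth.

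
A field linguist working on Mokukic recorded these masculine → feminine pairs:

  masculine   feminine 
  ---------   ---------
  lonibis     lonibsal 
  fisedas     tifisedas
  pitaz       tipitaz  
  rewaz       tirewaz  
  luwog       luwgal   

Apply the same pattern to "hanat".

tihanat

"hanat" has last vowel 'a'. The stems whose last vowel is 'a' (pitaz → tipitaz, rewaz → tirewaz, fisedas → tifisedas) add the prefix ti-.
So hanat → tihanat.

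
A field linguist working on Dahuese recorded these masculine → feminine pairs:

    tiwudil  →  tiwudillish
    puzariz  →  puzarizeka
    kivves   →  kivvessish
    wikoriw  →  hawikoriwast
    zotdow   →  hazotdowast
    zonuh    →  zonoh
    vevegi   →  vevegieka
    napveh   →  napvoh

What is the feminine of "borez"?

borezeka

kivves and napveh both have last vowel 'e' yet inflect differently (kivvessish, napvoh), so the last vowel is not what conditions the rule; the final letter is.
"borez" ends in -z. The one such stem in the data (puzariz → puzarizeka) adds -eka, so the same rule applies.
So borez → borezeka.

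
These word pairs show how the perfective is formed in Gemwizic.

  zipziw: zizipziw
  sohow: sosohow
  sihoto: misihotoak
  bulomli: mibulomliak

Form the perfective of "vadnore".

sohow and sihoto both have last vowel 'o' yet inflect differently (sosohow, misihotoak), so the last vowel is not what conditions the rule; whether the stem ends in a vowel or a consonant is.
"vadnore" ends in a vowel. The stems ending in a vowel (sihoto → misihotoak, bulomli → mibulomliak) add mi- … -ak around the stem.
So vadnore → mivadnoreak.

mivadnoreak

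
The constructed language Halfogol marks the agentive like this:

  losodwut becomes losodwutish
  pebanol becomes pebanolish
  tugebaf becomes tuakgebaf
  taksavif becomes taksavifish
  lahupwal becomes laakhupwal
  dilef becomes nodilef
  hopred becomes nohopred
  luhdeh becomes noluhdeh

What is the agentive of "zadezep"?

nozadezep

dilef and tugebaf both end in -f yet inflect differently (nodilef, tuakgebaf), so the final letter is not what conditions the rule; the last vowel is.
"zadezep" has last vowel 'e'. The stems whose last vowel is 'e' (luhdeh → noluhdeh, dilef → nodilef, hopred → nohopred) add the prefix no-.
So zadezep → nozadezep.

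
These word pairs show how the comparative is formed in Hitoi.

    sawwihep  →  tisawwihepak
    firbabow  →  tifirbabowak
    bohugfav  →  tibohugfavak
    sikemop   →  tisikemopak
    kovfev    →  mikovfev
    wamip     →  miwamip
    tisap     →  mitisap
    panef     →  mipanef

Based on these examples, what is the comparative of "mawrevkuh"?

"mawrevkuh" has 3 vowels. The stems with 3 vowels (sawwihep → tisawwihepak, firbabow → tifirbabowak, bohugfav → tibohugfavak) add ti- … -ak around the stem.
So mawrevkuh → timawrevkuhak.

timawrevkuhak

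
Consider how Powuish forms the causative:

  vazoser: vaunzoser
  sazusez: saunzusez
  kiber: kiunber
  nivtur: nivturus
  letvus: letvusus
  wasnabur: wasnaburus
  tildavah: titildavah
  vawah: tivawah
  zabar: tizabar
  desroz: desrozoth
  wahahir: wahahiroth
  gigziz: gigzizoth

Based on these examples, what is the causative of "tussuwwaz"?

titussuwwaz

"tussuwwaz" has last vowel 'a'. The stems whose last vowel is 'a' (tildavah → titildavah, vawah → tivawah, zabar → tizabar) add the prefix ti-.
So tussuwwaz → titussuwwaz.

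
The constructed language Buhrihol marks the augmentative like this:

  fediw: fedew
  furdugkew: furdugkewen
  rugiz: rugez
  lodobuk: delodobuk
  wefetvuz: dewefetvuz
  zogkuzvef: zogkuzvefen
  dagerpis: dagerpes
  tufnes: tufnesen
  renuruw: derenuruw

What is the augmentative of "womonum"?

furdugkew and renuruw both end in -w yet inflect differently (furdugkewen, derenuruw), so the final letter is not what conditions the rule; the last vowel is.
"womonum" has last vowel 'u'. The stems whose last vowel is 'u' (renuruw → derenuruw, wefetvuz → dewefetvuz, lodobuk → delodobuk) add the prefix de-.
So womonum → dewomonum.

dewomonum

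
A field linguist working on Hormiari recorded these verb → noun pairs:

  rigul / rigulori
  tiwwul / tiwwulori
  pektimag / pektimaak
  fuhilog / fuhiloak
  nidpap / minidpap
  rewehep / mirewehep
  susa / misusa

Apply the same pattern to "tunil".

tunilori

"tunil" ends in -l. The stems ending in -l (rigul → rigulori, tiwwul → tiwwulori) add -ori.
The other patterns: stems ending in -g drop the final letter and add -ak; stems ending in -a or -p add the prefix mi-.
So tunil → tunilori.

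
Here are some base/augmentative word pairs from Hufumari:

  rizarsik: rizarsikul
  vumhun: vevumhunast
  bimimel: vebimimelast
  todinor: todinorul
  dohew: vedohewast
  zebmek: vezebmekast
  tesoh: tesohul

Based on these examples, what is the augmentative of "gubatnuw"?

zebmek and rizarsik both end in -k yet inflect differently (vezebmekast, rizarsikul), so the final letter is not what conditions the rule; the last vowel is.
"gubatnuw" has last vowel 'u'. The one such stem in the data (vumhun → vevumhunast) adds ve- … -ast around the stem, so the same rule applies.
The other pattern: stems whose last vowel is 'i' or 'o' add -ul.
So gubatnuw → vegubatnuwast.

vegubatnuwast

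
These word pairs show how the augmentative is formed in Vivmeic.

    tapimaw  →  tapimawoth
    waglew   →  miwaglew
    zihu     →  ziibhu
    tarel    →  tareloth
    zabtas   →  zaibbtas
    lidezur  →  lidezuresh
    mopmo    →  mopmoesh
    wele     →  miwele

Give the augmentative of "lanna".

"lanna" begins with l-. The one such stem in the data (lidezur → lidezuresh) adds -esh, so the same rule applies.
So lanna → lannaesh.

lannaesh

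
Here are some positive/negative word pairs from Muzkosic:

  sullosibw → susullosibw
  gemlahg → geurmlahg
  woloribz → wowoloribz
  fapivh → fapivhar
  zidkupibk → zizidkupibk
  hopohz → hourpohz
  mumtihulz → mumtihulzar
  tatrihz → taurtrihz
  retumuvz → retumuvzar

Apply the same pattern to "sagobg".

sasagobg

woloribz and hopohz both end in -z yet inflect differently (wowoloribz, hourpohz), so the final letter is not what conditions the rule; the second-to-last letter is.
"sagobg" has second-to-last letter 'b'. The stems whose second-to-last letter is 'b' (woloribz → wowoloribz, sullosibw → susullosibw, zidkupibk → zizidkupibk) repeat the first consonant+vowel as a prefix.
So sagobg → sasagobg.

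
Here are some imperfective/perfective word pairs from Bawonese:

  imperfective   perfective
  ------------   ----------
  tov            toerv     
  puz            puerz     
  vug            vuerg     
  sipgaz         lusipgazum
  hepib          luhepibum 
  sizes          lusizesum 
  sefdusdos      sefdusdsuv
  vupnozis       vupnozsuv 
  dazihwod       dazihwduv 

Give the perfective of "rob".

puz and sipgaz both end in -z yet inflect differently (puerz, lusipgazum), so the final letter is not what conditions the rule; the number of vowels is.
"rob" has 1 vowel. The stems with 1 vowel (tov → toerv, puz → puerz, vug → vuerg) insert -er- after the first vowel.
The other patterns: stems with 2 vowels add lu- … -um around the stem; stems with 3 vowels delete the last vowel and add -uv.
So rob → roerb.

roerb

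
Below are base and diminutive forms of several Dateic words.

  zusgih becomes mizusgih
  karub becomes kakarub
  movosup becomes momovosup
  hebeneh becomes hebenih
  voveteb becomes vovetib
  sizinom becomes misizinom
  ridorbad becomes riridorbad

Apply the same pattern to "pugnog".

voveteb and karub both end in -b yet inflect differently (vovetib, kakarub), so the final letter is not what conditions the rule; the last vowel is.
"pugnog" has last vowel 'o'. The one such stem in the data (sizinom → misizinom) adds the prefix mi-, so the same rule applies.
So pugnog → mipugnog.

mipugnog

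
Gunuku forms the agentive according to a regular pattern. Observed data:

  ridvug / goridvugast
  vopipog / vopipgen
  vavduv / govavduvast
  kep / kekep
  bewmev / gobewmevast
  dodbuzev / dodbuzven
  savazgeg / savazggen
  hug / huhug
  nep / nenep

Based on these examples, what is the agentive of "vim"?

vivim

hug and ridvug both end in -g yet inflect differently (huhug, goridvugast), so the final letter is not what conditions the rule; the number of vowels is.
"vim" has 1 vowel. The stems with 1 vowel (nep → nenep, hug → huhug, kep → kekep) repeat the first consonant+vowel as a prefix.
So vim → vivim.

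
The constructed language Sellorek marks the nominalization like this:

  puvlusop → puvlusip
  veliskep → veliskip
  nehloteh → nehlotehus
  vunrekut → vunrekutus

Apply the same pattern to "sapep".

sapip

veliskep and nehloteh both have last vowel 'e' yet inflect differently (veliskip, nehlotehus), so the last vowel is not what conditions the rule; the final letter is.
"sapep" ends in -p. The stems ending in -p (puvlusop → puvlusip, veliskep → veliskip) change the last vowel to 'i'.
The other pattern: stems ending in -h or -t add -us.
So sapep → sapip.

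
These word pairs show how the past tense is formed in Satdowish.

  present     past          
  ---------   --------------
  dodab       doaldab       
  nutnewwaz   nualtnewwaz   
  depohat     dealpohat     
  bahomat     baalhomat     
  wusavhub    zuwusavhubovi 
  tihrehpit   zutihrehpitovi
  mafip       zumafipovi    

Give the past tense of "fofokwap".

foalfokwap

dodab and wusavhub both end in -b yet inflect differently (doaldab, zuwusavhubovi), so the final letter is not what conditions the rule; the last vowel is.
"fofokwap" has last vowel 'a'. The stems whose last vowel is 'a' (dodab → doaldab, nutnewwaz → nualtnewwaz, depohat → dealpohat) insert -al- after the first vowel.
So fofokwap → foalfokwap.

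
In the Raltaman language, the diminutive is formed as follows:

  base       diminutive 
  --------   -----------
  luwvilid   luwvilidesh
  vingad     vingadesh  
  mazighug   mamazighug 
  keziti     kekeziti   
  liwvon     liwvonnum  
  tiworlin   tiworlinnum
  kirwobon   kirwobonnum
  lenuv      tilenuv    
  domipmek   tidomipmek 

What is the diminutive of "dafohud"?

dafohudesh

luwvilid and keziti both have last vowel 'i' yet inflect differently (luwvilidesh, kekeziti), so the last vowel is not what conditions the rule; the final letter is.
"dafohud" ends in -d. The stems ending in -d (luwvilid → luwvilidesh, vingad → vingadesh) add -esh.
The other patterns: stems ending in -g or -i repeat the first consonant+vowel as a prefix; stems ending in -n double the final consonant and add -um; stems ending in -k or -v add the prefix ti-.
So dafohud → dafohudesh.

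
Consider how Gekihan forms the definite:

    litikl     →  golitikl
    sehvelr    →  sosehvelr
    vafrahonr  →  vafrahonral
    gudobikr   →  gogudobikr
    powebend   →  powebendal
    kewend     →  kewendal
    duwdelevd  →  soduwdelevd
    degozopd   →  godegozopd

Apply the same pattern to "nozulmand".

vafrahonr and sehvelr both end in -r yet inflect differently (vafrahonral, sosehvelr), so the final letter is not what conditions the rule; the second-to-last letter is.
"nozulmand" has second-to-last letter 'n'. The stems whose second-to-last letter is 'n' (powebend → powebendal, vafrahonr → vafrahonral, kewend → kewendal) add -al.
So nozulmand → nozulmandal.

nozulmandal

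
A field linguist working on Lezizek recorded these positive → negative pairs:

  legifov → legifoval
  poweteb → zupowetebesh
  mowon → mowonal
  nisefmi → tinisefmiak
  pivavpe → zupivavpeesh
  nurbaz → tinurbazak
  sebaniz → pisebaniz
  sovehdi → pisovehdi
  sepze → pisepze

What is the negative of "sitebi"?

pisitebi

nurbaz and sebaniz both end in -z yet inflect differently (tinurbazak, pisebaniz), so the final letter is not what conditions the rule; the first letter is.
"sitebi" begins with s-. The stems beginning with s- (sebaniz → pisebaniz, sovehdi → pisovehdi, sepze → pisepze) add the prefix pi-.
The other patterns: stems beginning with p- add zu- … -esh around the stem; stems beginning with n- add ti- … -ak around the stem; stems beginning with l- or m- add -al.
So sitebi → pisitebi.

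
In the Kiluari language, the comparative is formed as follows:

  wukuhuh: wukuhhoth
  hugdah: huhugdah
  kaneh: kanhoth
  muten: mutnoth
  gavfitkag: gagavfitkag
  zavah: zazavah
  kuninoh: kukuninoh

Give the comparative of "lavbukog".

lalavbukog

wukuhuh and hugdah both end in -h yet inflect differently (wukuhhoth, huhugdah), so the final letter is not what conditions the rule; the last vowel is.
"lavbukog" has last vowel 'o'. The one such stem in the data (kuninoh → kukuninoh) repeats the first consonant+vowel as a prefix (as do gavfitkag, hugdah), so the same rule applies.
The other pattern: stems whose last vowel is 'e' or 'u' delete the last vowel and add -oth.
So lavbukog → lalavbukog.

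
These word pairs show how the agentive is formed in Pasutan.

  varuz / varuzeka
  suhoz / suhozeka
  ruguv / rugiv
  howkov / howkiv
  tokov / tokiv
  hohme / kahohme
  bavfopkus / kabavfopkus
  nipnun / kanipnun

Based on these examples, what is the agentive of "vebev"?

vebiv

varuz and ruguv both have last vowel 'u' yet inflect differently (varuzeka, rugiv), so the last vowel is not what conditions the rule; the final letter is.
"vebev" ends in -v. The stems ending in -v (ruguv → rugiv, howkov → howkiv, tokov → tokiv) change the last vowel to 'i'.
The other patterns: stems ending in -z add -eka; stems ending in -e, -n or -s add the prefix ka-.
So vebev → vebiv.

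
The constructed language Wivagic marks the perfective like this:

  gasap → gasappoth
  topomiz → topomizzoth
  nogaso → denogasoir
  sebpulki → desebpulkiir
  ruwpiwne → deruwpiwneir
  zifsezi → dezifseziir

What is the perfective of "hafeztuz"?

hafeztuzzoth

"hafeztuz" ends in a consonant. The stems ending in a consonant (gasap → gasappoth, topomiz → topomizzoth) double the final consonant and add -oth.
So hafeztuz → hafeztuzzoth.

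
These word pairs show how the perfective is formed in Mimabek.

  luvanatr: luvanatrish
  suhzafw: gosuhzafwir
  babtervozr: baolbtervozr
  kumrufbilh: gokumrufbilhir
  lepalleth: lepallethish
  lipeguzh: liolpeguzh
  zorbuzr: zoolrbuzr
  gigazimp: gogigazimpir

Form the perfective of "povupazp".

poolvupazp

lepalleth and lipeguzh both end in -h yet inflect differently (lepallethish, liolpeguzh), so the final letter is not what conditions the rule; the second-to-last letter is.
"povupazp" has second-to-last letter 'z'. The stems whose second-to-last letter is 'z' (lipeguzh → liolpeguzh, babtervozr → baolbtervozr, zorbuzr → zoolrbuzr) insert -ol- after the first vowel.
The other patterns: stems whose second-to-last letter is 't' add -ish; stems whose second-to-last letter is 'f', 'l' or 'm' add go- … -ir around the stem.
So povupazp → poolvupazp.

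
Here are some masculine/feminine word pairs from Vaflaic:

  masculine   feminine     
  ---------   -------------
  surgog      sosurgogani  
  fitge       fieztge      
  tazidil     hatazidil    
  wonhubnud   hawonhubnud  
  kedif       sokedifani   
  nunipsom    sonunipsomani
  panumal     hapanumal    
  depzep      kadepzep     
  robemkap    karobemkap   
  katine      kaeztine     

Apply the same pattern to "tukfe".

tuezkfe

"tukfe" ends in -e. The stems ending in -e (fitge → fieztge, katine → kaeztine) insert -ez- after the first vowel.
So tukfe → tuezkfe.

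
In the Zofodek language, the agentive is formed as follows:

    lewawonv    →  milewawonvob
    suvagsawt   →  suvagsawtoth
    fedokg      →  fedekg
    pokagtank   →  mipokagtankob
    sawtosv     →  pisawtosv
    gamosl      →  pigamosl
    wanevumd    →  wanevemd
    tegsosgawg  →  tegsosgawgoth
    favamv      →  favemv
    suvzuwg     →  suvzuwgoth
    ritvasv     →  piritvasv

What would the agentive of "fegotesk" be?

"fegotesk" has second-to-last letter 's'. The stems whose second-to-last letter is 's' (gamosl → pigamosl, ritvasv → piritvasv, sawtosv → pisawtosv) add the prefix pi-.
So fegotesk → pifegotesk.

pifegotesk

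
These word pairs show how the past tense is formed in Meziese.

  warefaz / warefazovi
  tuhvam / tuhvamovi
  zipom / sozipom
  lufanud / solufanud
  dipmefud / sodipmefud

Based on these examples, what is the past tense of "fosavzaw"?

fosavzawovi

tuhvam and zipom both end in -m yet inflect differently (tuhvamovi, sozipom), so the final letter is not what conditions the rule; the last vowel is.
"fosavzaw" has last vowel 'a'. The stems whose last vowel is 'a' (warefaz → warefazovi, tuhvam → tuhvamovi) add -ovi.
The other pattern: stems whose last vowel is 'o' or 'u' add the prefix so-.
So fosavzaw → fosavzawovi.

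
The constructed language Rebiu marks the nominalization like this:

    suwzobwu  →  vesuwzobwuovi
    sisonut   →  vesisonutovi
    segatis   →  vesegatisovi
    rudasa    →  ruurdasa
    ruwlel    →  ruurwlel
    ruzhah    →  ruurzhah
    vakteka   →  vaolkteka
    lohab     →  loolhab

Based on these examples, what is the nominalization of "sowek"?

rudasa and vakteka both end in -a yet inflect differently (ruurdasa, vaolkteka), so the final letter is not what conditions the rule; the first letter is.
"sowek" begins with s-. The stems beginning with s- (suwzobwu → vesuwzobwuovi, sisonut → vesisonutovi, segatis → vesegatisovi) add ve- … -ovi around the stem.
So sowek → vesowekovi.

vesowekovi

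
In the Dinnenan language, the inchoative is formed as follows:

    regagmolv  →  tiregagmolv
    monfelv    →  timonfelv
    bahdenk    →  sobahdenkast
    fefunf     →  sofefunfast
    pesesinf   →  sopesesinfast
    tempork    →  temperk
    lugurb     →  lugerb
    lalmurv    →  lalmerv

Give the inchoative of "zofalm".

bahdenk and tempork both end in -k yet inflect differently (sobahdenkast, temperk), so the final letter is not what conditions the rule; the second-to-last letter is.
"zofalm" has second-to-last letter 'l'. The stems whose second-to-last letter is 'l' (regagmolv → tiregagmolv, monfelv → timonfelv) add the prefix ti-.
So zofalm → tizofalm.

tizofalm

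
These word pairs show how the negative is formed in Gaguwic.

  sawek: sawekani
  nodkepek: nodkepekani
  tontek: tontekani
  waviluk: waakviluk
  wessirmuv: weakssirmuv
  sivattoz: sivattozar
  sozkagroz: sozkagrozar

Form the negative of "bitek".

sawek and waviluk both end in -k yet inflect differently (sawekani, waakviluk), so the final letter is not what conditions the rule; the last vowel is.
"bitek" has last vowel 'e'. The stems whose last vowel is 'e' (sawek → sawekani, nodkepek → nodkepekani, tontek → tontekani) add -ani.
So bitek → bitekani.

bitekani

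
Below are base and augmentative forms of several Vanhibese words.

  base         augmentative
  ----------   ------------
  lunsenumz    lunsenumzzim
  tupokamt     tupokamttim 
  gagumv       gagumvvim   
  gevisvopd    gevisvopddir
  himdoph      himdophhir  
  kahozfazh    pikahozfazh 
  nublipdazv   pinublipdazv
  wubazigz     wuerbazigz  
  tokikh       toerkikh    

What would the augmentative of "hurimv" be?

hurimvvim

"hurimv" has second-to-last letter 'm'. The stems whose second-to-last letter is 'm' (lunsenumz → lunsenumzzim, tupokamt → tupokamttim, gagumv → gagumvvim) double the final consonant and add -im.
So hurimv → hurimvvim.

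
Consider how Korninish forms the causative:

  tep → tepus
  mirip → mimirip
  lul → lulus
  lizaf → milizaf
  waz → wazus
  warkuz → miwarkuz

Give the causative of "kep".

kepus

mirip and tep both end in -p yet inflect differently (mimirip, tepus), so the final letter is not what conditions the rule; the number of vowels is.
"kep" has 1 vowel. The stems with 1 vowel (tep → tepus, lul → lulus, waz → wazus) add -us.
So kep → kepus.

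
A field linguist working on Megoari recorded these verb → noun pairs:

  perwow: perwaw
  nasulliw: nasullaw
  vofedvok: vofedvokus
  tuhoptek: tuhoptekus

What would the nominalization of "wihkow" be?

perwow and vofedvok both have last vowel 'o' yet inflect differently (perwaw, vofedvokus), so the last vowel is not what conditions the rule; the final letter is.
"wihkow" ends in -w. The stems ending in -w (perwow → perwaw, nasulliw → nasullaw) change the last vowel to 'a'.
So wihkow → wihkaw.

wihkaw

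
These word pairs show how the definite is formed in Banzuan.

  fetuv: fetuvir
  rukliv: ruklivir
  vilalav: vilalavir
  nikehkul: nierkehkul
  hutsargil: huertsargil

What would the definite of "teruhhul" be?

fetuv and nikehkul both have last vowel 'u' yet inflect differently (fetuvir, nierkehkul), so the last vowel is not what conditions the rule; the final letter is.
"teruhhul" ends in -l. The stems ending in -l (nikehkul → nierkehkul, hutsargil → huertsargil) insert -er- after the first vowel.
The other pattern: stems ending in -v add -ir.
So teruhhul → teerruhhul.

teerruhhul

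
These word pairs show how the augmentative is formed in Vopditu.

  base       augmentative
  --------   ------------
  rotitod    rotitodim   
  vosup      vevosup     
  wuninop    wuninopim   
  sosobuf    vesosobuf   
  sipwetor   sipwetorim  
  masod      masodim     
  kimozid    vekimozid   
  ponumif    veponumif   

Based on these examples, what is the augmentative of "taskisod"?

taskisodim

wuninop and vosup both end in -p yet inflect differently (wuninopim, vevosup), so the final letter is not what conditions the rule; the last vowel is.
"taskisod" has last vowel 'o'. The stems whose last vowel is 'o' (rotitod → rotitodim, sipwetor → sipwetorim, masod → masodim) add -im.
The other pattern: stems whose last vowel is 'i' or 'u' add the prefix ve-.
So taskisod → taskisodim.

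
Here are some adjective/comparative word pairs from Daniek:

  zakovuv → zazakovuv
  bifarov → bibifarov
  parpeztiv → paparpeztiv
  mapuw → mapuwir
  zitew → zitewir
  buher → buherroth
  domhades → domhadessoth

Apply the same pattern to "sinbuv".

zakovuv and mapuw both have last vowel 'u' yet inflect differently (zazakovuv, mapuwir), so the last vowel is not what conditions the rule; the final letter is.
"sinbuv" ends in -v. The stems ending in -v (zakovuv → zazakovuv, bifarov → bibifarov, parpeztiv → paparpeztiv) repeat the first consonant+vowel as a prefix.
The other patterns: stems ending in -w add -ir; stems ending in -r or -s double the final consonant and add -oth.
So sinbuv → sisinbuv.

sisinbuv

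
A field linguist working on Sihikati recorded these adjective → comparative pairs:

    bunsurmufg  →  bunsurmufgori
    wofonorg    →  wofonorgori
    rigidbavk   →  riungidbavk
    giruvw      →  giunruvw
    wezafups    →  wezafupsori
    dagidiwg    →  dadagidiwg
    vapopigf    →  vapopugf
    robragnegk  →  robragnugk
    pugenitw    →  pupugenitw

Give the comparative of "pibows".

pipibows

"pibows" has second-to-last letter 'w'. The one such stem in the data (dagidiwg → dadagidiwg) repeats the first consonant+vowel as a prefix (as does pugenitw), so the same rule applies.
The other patterns: stems whose second-to-last letter is 'g' change the last vowel to 'u'; stems whose second-to-last letter is 'v' insert -un- after the first vowel; stems whose second-to-last letter is 'f', 'p' or 'r' add -ori.
So pibows → pipibows.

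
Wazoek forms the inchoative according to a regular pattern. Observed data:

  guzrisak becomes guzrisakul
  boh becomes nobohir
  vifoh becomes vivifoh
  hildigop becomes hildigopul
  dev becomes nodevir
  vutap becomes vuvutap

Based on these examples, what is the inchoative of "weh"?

nowehir

"weh" has 1 vowel. The stems with 1 vowel (dev → nodevir, boh → nobohir) add no- … -ir around the stem.
So weh → nowehir.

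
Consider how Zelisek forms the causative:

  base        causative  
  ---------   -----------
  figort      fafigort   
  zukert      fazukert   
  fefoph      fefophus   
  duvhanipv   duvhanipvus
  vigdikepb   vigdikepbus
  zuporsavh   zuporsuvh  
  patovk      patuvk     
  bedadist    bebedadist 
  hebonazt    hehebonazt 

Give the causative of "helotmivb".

"helotmivb" has second-to-last letter 'v'. The stems whose second-to-last letter is 'v' (zuporsavh → zuporsuvh, patovk → patuvk) change the last vowel to 'u'.
The other patterns: stems whose second-to-last letter is 'r' add the prefix fa-; stems whose second-to-last letter is 'p' add -us; stems whose second-to-last letter is 's' or 'z' repeat the first consonant+vowel as a prefix.
So helotmivb → helotmuvb.

helotmuvb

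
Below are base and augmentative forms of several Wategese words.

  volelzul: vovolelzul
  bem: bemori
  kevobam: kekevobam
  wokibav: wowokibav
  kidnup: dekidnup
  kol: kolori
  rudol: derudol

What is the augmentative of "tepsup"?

detepsup

kol and rudol both end in -l yet inflect differently (kolori, derudol), so the final letter is not what conditions the rule; the number of vowels is.
"tepsup" has 2 vowels. The stems with 2 vowels (kidnup → dekidnup, rudol → derudol) add the prefix de-.
The other patterns: stems with 1 vowel add -ori; stems with 3 vowels repeat the first consonant+vowel as a prefix.
So tepsup → detepsup.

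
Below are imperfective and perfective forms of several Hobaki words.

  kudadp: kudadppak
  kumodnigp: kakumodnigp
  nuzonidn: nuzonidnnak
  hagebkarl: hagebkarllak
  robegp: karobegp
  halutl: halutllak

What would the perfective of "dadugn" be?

kadadugn

kumodnigp and kudadp both end in -p yet inflect differently (kakumodnigp, kudadppak), so the final letter is not what conditions the rule; the second-to-last letter is.
"dadugn" has second-to-last letter 'g'. The stems whose second-to-last letter is 'g' (kumodnigp → kakumodnigp, robegp → karobegp) add the prefix ka-.
So dadugn → kadadugn.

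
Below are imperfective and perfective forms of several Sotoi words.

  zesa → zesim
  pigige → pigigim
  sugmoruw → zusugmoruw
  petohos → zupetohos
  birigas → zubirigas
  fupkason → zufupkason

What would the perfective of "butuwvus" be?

zesa and birigas both have last vowel 'a' yet inflect differently (zesim, zubirigas), so the last vowel is not what conditions the rule; whether the stem ends in a vowel or a consonant is.
"butuwvus" ends in a consonant. The stems ending in a consonant (sugmoruw → zusugmoruw, petohos → zupetohos, birigas → zubirigas) add the prefix zu-.
So butuwvus → zubutuwvus.

zubutuwvus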